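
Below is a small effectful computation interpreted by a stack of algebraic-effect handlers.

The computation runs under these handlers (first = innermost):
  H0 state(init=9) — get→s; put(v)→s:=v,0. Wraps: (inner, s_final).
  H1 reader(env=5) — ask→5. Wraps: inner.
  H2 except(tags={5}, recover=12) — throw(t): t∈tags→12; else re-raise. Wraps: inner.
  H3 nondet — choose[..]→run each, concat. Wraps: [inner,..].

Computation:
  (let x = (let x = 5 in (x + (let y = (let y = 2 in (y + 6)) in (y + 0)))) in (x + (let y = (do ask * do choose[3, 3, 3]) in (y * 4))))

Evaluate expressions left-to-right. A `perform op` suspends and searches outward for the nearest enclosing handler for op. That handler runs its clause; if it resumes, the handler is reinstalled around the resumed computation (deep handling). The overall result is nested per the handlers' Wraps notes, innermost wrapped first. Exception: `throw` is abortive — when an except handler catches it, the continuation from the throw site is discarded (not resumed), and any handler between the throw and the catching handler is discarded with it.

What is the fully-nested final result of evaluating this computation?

Answer: [(73, 9), (73, 9), (73, 9)]

Evaluation trace:
ask @ H1 ⇒ 5
choose[3, 3, 3] @ H3
  branch[0] choose=3:
    H0 returns (73, 9)
    H1 returns (73, 9)
    H2 returns (73, 9)
    H3 returns [(73, 9)]
  branch[1] choose=3:
    H0 returns (73, 9)
    H1 returns (73, 9)
    H2 returns (73, 9)
    H3 returns [(73, 9)]
  branch[2] choose=3:
    H0 returns (73, 9)
    H1 returns (73, 9)
    H2 returns (73, 9)
    H3 returns [(73, 9)]
= [(73, 9), (73, 9), (73, 9)]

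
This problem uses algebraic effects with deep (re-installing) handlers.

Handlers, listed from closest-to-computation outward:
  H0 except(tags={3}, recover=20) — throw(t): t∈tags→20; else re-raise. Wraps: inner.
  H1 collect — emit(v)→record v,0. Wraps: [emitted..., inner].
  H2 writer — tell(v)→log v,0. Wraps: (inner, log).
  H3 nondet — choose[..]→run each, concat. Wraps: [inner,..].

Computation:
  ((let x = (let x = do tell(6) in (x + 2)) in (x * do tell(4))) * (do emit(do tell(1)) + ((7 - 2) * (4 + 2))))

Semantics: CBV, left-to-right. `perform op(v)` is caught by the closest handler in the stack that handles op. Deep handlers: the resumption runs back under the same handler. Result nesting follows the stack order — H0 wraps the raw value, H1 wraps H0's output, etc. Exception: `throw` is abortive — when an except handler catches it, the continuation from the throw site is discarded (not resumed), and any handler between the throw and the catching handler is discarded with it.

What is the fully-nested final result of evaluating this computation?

Step-by-step:
tell(6) @ H2 ⇒ log+=6
tell(4) @ H2 ⇒ log+=4
tell(1) @ H2 ⇒ log+=1
emit(0) @ H1 ⇒ out+=0
H0 returns 0
H1 returns [0, 0]
H2 returns ([0, 0], (6, 4, 1))
H3 returns [([0, 0], (6, 4, 1))]
= [([0, 0], (6, 4, 1))]

Answer: [([0, 0], (6, 4, 1))]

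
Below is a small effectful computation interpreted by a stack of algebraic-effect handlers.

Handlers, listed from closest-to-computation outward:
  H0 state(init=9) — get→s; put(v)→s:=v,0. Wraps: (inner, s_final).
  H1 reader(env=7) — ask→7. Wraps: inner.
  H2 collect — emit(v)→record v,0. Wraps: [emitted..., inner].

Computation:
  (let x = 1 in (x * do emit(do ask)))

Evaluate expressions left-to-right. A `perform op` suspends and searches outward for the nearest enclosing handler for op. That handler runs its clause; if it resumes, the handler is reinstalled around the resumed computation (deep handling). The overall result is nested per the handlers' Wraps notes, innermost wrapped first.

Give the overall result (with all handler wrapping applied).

Working:
ask @ H1 ⇒ 7
emit(7) @ H2 ⇒ out+=7
H0 returns (0, 9)
H1 returns (0, 9)
H2 returns [7, (0, 9)]
= [7, (0, 9)]

Answer: [7, (0, 9)]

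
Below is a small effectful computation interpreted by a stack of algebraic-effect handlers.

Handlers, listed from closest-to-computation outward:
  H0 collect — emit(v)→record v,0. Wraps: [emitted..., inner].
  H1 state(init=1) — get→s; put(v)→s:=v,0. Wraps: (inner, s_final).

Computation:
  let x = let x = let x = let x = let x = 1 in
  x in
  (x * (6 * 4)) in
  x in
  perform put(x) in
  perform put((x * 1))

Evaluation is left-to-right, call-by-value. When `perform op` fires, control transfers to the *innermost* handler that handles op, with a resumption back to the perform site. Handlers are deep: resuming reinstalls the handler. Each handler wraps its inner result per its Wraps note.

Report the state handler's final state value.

Evaluation trace:
put(24) @ H1 ⇒ s:=24
put(0) @ H1 ⇒ s:=0
H0 returns [0]
H1 returns ([0], 0)
= ([0], 0)

Answer: 0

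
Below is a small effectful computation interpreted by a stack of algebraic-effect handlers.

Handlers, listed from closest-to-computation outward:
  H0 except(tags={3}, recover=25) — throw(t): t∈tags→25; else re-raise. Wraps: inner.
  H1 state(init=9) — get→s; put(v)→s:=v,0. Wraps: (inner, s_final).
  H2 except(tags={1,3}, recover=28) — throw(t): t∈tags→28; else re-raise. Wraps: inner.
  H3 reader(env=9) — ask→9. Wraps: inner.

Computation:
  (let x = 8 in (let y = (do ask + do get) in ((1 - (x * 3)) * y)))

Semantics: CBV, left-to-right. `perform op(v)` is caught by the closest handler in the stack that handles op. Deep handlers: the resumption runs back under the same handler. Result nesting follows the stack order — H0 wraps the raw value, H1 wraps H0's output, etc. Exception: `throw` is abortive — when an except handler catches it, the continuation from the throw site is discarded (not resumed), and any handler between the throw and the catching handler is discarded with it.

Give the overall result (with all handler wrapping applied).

Step-by-step:
ask @ H3 ⇒ 9
get @ H1 ⇒ 9
H0 returns -414
H1 returns (-414, 9)
H2 returns (-414, 9)
H3 returns (-414, 9)
= (-414, 9)

Answer: (-414, 9)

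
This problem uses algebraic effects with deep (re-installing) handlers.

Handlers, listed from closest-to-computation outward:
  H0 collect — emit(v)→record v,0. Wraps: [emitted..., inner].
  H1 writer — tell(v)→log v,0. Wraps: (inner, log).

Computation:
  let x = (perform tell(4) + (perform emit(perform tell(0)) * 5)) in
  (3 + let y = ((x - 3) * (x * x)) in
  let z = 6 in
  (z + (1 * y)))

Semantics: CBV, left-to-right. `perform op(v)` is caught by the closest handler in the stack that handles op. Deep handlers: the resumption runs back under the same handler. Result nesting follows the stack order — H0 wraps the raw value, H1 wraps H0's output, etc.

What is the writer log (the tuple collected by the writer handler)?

Answer: (4, 0)

Step-by-step:
tell(4) @ H1 ⇒ log+=4
tell(0) @ H1 ⇒ log+=0
emit(0) @ H0 ⇒ out+=0
H0 returns [0, 9]
H1 returns ([0, 9], (4, 0))
= ([0, 9], (4, 0))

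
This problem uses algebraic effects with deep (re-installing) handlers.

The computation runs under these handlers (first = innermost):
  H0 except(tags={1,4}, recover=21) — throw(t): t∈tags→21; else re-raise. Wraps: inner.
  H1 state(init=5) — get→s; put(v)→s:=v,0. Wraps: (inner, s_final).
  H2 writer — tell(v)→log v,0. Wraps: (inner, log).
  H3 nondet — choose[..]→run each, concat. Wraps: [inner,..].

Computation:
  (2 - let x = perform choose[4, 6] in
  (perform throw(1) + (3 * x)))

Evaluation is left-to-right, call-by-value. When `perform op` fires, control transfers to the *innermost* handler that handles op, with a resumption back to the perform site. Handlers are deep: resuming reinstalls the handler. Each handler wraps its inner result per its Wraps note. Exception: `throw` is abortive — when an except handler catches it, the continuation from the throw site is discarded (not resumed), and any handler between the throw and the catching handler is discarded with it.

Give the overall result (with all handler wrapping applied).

Step-by-step:
choose[4, 6] @ H3
  branch[0] choose=4:
    throw(1) @ H0 caught ⇒ 21
    H1 returns (21, 5)
    H2 returns ((21, 5), ())
    H3 returns [((21, 5), ())]
  branch[1] choose=6:
    throw(1) @ H0 caught ⇒ 21
    H1 returns (21, 5)
    H2 returns ((21, 5), ())
    H3 returns [((21, 5), ())]
= [((21, 5), ()), ((21, 5), ())]

Answer: [((21, 5), ()), ((21, 5), ())]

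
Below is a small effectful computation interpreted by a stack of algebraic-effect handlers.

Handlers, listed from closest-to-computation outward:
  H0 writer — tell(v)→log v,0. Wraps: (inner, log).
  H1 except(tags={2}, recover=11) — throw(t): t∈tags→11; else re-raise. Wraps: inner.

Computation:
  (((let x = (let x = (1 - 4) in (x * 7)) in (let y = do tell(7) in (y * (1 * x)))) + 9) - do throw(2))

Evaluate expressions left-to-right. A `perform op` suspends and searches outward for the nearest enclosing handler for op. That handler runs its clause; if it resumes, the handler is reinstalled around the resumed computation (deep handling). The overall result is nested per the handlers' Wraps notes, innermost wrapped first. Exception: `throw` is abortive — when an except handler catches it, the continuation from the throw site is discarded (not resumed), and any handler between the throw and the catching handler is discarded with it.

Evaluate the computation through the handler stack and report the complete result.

Answer: 11

Evaluation trace:
tell(7) @ H0 ⇒ log+=7
throw(2) @ H1 caught ⇒ 11
= 11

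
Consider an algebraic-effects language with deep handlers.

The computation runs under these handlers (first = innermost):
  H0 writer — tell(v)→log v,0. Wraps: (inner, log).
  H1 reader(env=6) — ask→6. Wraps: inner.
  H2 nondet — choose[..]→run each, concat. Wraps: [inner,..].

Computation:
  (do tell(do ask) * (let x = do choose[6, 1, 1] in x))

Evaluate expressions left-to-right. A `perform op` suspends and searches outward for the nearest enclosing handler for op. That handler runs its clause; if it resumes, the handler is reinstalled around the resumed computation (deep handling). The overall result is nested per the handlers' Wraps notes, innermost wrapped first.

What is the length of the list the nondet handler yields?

Evaluation trace:
ask @ H1 ⇒ 6
tell(6) @ H0 ⇒ log+=6
choose[6, 1, 1] @ H2
  branch[0] choose=6:
    H0 returns (0, (6))
    H1 returns (0, (6))
    H2 returns [(0, (6))]
  branch[1] choose=1:
    H0 returns (0, (6))
    H1 returns (0, (6))
    H2 returns [(0, (6))]
  branch[2] choose=1:
    H0 returns (0, (6))
    H1 returns (0, (6))
    H2 returns [(0, (6))]
= [(0, (6)), (0, (6)), (0, (6))]

Answer: 3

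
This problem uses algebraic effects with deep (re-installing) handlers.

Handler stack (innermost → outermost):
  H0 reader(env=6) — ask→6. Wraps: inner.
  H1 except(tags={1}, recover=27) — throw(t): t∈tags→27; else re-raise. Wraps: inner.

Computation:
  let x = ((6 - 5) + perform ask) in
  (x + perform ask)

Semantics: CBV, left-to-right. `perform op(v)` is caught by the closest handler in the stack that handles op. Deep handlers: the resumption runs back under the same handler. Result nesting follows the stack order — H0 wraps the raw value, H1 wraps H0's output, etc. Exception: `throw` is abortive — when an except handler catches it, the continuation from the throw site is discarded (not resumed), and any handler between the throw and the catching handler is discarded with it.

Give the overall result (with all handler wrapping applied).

Step-by-step:
ask @ H0 ⇒ 6
ask @ H0 ⇒ 6
H0 returns 13
H1 returns 13
= 13

Answer: 13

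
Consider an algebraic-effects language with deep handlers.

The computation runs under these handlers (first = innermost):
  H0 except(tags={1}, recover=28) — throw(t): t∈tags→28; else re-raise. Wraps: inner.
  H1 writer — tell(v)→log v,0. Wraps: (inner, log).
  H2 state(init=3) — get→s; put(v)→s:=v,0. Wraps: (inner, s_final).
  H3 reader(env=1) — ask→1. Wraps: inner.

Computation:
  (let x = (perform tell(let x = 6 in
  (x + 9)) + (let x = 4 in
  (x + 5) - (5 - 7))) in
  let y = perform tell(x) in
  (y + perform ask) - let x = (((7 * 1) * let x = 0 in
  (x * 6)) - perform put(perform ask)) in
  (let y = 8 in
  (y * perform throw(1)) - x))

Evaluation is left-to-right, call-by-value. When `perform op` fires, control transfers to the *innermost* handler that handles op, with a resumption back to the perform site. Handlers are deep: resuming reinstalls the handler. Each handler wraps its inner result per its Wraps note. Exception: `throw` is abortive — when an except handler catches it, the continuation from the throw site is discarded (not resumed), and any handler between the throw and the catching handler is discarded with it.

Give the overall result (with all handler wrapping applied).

Step-by-step:
tell(15) @ H1 ⇒ log+=15
tell(11) @ H1 ⇒ log+=11
ask @ H3 ⇒ 1
ask @ H3 ⇒ 1
put(1) @ H2 ⇒ s:=1
throw(1) @ H0 caught ⇒ 28
H1 returns (28, (15, 11))
H2 returns ((28, (15, 11)), 1)
H3 returns ((28, (15, 11)), 1)
= ((28, (15, 11)), 1)

Answer: ((28, (15, 11)), 1)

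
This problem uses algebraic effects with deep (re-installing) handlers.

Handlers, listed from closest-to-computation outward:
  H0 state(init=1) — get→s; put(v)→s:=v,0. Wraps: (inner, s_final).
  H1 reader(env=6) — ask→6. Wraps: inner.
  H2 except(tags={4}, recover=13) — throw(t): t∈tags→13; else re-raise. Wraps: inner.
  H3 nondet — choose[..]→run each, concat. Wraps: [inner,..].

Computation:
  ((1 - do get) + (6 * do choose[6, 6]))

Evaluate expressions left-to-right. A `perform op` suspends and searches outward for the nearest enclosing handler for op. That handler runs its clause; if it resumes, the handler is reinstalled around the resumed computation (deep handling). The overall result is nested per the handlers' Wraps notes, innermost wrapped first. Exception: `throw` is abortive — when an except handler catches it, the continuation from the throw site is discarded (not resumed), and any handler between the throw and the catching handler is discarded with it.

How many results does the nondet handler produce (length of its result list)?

Answer: 2

Evaluation trace:
get @ H0 ⇒ 1
choose[6, 6] @ H3
  branch[0] choose=6:
    H0 returns (36, 1)
    H1 returns (36, 1)
    H2 returns (36, 1)
    H3 returns [(36, 1)]
  branch[1] choose=6:
    H0 returns (36, 1)
    H1 returns (36, 1)
    H2 returns (36, 1)
    H3 returns [(36, 1)]
= [(36, 1), (36, 1)]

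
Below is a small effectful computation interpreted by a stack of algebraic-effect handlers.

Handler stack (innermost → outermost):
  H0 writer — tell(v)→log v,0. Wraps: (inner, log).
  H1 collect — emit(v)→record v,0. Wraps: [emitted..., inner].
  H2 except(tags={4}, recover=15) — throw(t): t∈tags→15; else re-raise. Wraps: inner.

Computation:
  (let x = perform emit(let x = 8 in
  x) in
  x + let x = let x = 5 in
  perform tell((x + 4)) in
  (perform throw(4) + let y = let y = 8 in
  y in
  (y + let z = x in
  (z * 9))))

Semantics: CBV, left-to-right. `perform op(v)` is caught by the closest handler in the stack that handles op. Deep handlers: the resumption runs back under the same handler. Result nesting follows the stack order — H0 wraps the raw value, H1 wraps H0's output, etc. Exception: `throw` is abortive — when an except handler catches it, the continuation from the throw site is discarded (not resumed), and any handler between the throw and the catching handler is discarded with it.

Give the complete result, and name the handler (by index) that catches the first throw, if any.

Step-by-step:
emit(8) @ H1 ⇒ out+=8
tell(9) @ H0 ⇒ log+=9
throw(4) @ H2 caught ⇒ 15
= 15

Answer: 15 ; first throw caught by: H2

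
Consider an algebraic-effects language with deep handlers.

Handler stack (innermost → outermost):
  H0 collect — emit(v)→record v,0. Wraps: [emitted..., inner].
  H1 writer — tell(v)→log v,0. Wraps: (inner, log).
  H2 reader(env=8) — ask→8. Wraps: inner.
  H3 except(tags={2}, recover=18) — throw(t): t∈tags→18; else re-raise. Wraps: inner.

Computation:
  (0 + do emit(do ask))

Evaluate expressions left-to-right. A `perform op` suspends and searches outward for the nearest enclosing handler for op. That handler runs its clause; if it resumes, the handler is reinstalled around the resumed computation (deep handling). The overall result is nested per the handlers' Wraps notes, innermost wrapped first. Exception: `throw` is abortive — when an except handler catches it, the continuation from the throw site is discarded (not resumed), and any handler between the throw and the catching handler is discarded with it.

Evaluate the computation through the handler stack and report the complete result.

Evaluation trace:
ask @ H2 ⇒ 8
emit(8) @ H0 ⇒ out+=8
H0 returns [8, 0]
H1 returns ([8, 0], ())
H2 returns ([8, 0], ())
H3 returns ([8, 0], ())
= ([8, 0], ())

Answer: ([8, 0], ())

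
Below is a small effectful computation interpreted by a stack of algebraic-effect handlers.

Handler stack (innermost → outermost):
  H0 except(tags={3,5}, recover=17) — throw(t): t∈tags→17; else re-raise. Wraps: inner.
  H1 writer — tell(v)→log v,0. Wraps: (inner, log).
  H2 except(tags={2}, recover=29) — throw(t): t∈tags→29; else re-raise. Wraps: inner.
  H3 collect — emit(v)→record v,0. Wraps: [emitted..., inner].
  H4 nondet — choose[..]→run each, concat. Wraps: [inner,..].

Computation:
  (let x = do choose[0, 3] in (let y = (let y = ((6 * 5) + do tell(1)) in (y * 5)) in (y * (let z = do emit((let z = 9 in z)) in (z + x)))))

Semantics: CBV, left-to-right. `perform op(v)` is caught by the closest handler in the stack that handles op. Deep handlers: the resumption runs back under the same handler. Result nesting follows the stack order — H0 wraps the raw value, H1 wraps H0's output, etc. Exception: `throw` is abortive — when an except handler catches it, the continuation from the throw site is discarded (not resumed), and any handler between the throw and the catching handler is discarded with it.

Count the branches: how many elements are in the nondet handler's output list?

Answer: 2

Evaluation trace:
choose[0, 3] @ H4
  branch[0] choose=0:
    tell(1) @ H1 ⇒ log+=1
    emit(9) @ H3 ⇒ out+=9
    H0 returns 0
    H1 returns (0, (1))
    H2 returns (0, (1))
    H3 returns [9, (0, (1))]
    H4 returns [[9, (0, (1))]]
  branch[1] choose=3:
    tell(1) @ H1 ⇒ log+=1
    emit(9) @ H3 ⇒ out+=9
    H0 returns 450
    H1 returns (450, (1))
    H2 returns (450, (1))
    H3 returns [9, (450, (1))]
    H4 returns [[9, (450, (1))]]
= [[9, (0, (1))], [9, (450, (1))]]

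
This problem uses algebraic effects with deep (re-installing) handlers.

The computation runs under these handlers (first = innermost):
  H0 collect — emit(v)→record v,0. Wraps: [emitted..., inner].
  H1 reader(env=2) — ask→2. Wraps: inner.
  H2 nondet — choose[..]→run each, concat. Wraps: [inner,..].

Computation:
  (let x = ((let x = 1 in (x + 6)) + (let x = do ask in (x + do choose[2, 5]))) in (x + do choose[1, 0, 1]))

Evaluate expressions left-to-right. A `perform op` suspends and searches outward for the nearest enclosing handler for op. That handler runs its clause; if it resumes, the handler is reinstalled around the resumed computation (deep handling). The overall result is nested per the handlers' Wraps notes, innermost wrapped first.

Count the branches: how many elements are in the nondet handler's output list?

Evaluation trace:
ask @ H1 ⇒ 2
choose[2, 5] @ H2
  branch[0] choose=2:
    choose[1, 0, 1] @ H2
      branch[0] choose=1:
        H0 returns [12]
        H1 returns [12]
        H2 returns [[12]]
      branch[1] choose=0:
        H0 returns [11]
        H1 returns [11]
        H2 returns [[11]]
      branch[2] choose=1:
        H0 returns [12]
        H1 returns [12]
        H2 returns [[12]]
  branch[1] choose=5:
    choose[1, 0, 1] @ H2
      branch[0] choose=1:
        H0 returns [15]
        H1 returns [15]
        H2 returns [[15]]
      branch[1] choose=0:
        H0 returns [14]
        H1 returns [14]
        H2 returns [[14]]
      branch[2] choose=1:
        H0 returns [15]
        H1 returns [15]
        H2 returns [[15]]
= [[12], [11], [12], [15], [14], [15]]

Answer: 6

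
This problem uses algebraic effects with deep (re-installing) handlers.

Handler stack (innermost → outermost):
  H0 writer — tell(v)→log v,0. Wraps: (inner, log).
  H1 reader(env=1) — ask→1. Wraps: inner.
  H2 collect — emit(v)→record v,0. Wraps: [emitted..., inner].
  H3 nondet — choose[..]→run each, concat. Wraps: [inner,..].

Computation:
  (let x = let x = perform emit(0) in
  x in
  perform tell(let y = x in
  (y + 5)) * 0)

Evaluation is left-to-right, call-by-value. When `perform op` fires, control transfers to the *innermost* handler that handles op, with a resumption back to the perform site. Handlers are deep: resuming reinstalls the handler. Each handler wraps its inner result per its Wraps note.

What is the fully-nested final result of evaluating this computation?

Answer: [[0, (0, (5))]]

Evaluation trace:
emit(0) @ H2 ⇒ out+=0
tell(5) @ H0 ⇒ log+=5
H0 returns (0, (5))
H1 returns (0, (5))
H2 returns [0, (0, (5))]
H3 returns [[0, (0, (5))]]
= [[0, (0, (5))]]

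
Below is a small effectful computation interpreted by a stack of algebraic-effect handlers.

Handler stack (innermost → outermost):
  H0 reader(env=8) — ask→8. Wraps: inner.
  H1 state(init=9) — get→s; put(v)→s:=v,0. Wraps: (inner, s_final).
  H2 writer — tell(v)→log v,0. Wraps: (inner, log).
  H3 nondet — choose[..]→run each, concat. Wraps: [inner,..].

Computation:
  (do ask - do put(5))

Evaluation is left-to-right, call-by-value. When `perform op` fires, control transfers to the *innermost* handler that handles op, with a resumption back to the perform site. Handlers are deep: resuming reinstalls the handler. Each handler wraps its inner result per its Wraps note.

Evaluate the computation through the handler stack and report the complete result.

Step-by-step:
ask @ H0 ⇒ 8
put(5) @ H1 ⇒ s:=5
H0 returns 8
H1 returns (8, 5)
H2 returns ((8, 5), ())
H3 returns [((8, 5), ())]
= [((8, 5), ())]

Answer: [((8, 5), ())]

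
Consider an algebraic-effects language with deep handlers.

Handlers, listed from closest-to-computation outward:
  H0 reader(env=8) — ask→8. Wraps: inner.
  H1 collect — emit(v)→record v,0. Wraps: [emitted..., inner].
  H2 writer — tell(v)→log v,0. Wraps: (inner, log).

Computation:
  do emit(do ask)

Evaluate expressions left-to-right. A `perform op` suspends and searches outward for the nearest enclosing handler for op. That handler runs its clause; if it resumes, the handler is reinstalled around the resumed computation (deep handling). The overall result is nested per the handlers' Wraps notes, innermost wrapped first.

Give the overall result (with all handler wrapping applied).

Answer: ([8, 0], ())

Working:
ask @ H0 ⇒ 8
emit(8) @ H1 ⇒ out+=8
H0 returns 0
H1 returns [8, 0]
H2 returns ([8, 0], ())
= ([8, 0], ())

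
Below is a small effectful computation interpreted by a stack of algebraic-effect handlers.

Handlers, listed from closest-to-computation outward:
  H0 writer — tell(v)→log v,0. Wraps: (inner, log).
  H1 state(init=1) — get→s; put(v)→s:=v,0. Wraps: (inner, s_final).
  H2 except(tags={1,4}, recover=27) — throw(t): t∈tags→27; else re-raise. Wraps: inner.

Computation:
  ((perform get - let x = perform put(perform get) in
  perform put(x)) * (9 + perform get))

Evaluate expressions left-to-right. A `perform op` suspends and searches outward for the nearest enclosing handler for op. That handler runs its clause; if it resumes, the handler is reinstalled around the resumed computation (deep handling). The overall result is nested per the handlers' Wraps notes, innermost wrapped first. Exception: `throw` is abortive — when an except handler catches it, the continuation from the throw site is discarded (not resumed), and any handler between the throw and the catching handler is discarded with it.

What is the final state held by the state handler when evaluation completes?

Step-by-step:
get @ H1 ⇒ 1
get @ H1 ⇒ 1
put(1) @ H1 ⇒ s:=1
put(0) @ H1 ⇒ s:=0
get @ H1 ⇒ 0
H0 returns (9, ())
H1 returns ((9, ()), 0)
H2 returns ((9, ()), 0)
= ((9, ()), 0)

Answer: 0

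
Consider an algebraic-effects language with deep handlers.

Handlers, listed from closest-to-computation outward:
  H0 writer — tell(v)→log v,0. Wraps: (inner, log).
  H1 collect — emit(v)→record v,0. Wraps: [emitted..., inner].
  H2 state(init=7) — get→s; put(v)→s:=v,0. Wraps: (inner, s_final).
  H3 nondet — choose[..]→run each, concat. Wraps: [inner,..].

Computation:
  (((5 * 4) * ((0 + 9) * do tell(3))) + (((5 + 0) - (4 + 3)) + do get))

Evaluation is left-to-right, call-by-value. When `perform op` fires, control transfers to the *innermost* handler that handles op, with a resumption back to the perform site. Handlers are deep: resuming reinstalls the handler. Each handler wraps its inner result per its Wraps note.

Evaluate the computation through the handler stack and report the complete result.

Answer: [([(5, (3))], 7)]

Working:
tell(3) @ H0 ⇒ log+=3
get @ H2 ⇒ 7
H0 returns (5, (3))
H1 returns [(5, (3))]
H2 returns ([(5, (3))], 7)
H3 returns [([(5, (3))], 7)]
= [([(5, (3))], 7)]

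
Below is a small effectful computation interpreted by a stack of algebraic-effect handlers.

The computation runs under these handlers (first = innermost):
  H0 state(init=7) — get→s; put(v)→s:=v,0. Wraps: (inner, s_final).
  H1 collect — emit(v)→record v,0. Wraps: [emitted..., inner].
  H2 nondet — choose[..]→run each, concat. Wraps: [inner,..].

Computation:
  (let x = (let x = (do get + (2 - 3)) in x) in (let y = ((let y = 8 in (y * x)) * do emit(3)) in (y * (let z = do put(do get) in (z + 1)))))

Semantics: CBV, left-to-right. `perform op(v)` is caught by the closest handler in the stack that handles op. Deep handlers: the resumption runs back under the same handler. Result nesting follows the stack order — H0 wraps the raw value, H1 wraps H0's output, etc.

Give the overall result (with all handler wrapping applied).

Answer: [[3, (0, 7)]]

Evaluation trace:
get @ H0 ⇒ 7
emit(3) @ H1 ⇒ out+=3
get @ H0 ⇒ 7
put(7) @ H0 ⇒ s:=7
H0 returns (0, 7)
H1 returns [3, (0, 7)]
H2 returns [[3, (0, 7)]]
= [[3, (0, 7)]]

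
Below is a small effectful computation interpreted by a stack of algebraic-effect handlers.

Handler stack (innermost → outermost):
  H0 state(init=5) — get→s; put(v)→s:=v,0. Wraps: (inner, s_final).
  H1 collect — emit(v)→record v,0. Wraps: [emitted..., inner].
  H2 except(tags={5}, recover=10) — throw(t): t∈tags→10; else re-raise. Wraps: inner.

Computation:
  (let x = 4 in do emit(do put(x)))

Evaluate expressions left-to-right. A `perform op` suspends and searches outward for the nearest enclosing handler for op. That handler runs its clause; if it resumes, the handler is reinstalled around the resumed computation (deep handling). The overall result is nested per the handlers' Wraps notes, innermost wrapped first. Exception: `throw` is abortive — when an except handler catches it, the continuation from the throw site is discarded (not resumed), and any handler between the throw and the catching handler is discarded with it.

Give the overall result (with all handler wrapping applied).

Evaluation trace:
put(4) @ H0 ⇒ s:=4
emit(0) @ H1 ⇒ out+=0
H0 returns (0, 4)
H1 returns [0, (0, 4)]
H2 returns [0, (0, 4)]
= [0, (0, 4)]

Answer: [0, (0, 4)]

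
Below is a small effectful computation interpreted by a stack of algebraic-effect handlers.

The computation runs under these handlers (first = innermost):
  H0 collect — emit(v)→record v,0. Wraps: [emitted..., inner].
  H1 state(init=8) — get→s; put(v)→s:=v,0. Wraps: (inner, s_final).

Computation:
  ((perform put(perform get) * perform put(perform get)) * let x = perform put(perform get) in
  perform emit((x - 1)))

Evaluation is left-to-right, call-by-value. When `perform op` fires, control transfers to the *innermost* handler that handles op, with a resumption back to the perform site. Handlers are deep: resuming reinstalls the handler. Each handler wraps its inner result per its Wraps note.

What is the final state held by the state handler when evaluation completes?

Answer: 8

Evaluation trace:
get @ H1 ⇒ 8
put(8) @ H1 ⇒ s:=8
get @ H1 ⇒ 8
put(8) @ H1 ⇒ s:=8
get @ H1 ⇒ 8
put(8) @ H1 ⇒ s:=8
emit(-1) @ H0 ⇒ out+=-1
H0 returns [-1, 0]
H1 returns ([-1, 0], 8)
= ([-1, 0], 8)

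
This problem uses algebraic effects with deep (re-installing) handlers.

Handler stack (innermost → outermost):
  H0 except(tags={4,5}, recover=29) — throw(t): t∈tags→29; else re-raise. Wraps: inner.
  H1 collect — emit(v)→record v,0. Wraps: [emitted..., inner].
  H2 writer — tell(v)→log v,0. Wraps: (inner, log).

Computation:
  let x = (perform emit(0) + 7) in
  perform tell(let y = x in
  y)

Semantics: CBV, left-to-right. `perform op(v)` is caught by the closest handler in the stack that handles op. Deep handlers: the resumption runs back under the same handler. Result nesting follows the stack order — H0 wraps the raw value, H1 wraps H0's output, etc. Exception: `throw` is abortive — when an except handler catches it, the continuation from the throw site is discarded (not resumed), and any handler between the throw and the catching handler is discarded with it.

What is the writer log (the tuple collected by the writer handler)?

Answer: (7)

Step-by-step:
emit(0) @ H1 ⇒ out+=0
tell(7) @ H2 ⇒ log+=7
H0 returns 0
H1 returns [0, 0]
H2 returns ([0, 0], (7))
= ([0, 0], (7))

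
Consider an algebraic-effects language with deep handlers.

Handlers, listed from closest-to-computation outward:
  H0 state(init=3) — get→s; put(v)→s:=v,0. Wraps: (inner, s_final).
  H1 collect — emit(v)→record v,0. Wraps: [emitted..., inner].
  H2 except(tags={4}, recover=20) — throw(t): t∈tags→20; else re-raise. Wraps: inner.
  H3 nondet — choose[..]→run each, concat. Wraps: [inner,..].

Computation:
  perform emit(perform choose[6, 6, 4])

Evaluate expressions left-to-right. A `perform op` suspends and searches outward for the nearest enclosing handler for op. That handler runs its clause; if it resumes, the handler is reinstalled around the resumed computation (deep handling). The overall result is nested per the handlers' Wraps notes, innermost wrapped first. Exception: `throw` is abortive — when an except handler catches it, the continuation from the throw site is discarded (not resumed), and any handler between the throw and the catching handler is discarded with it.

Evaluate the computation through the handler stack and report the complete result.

Answer: [[6, (0, 3)], [6, (0, 3)], [4, (0, 3)]]

Working:
choose[6, 6, 4] @ H3
  branch[0] choose=6:
    emit(6) @ H1 ⇒ out+=6
    H0 returns (0, 3)
    H1 returns [6, (0, 3)]
    H2 returns [6, (0, 3)]
    H3 returns [[6, (0, 3)]]
  branch[1] choose=6:
    emit(6) @ H1 ⇒ out+=6
    H0 returns (0, 3)
    H1 returns [6, (0, 3)]
    H2 returns [6, (0, 3)]
    H3 returns [[6, (0, 3)]]
  branch[2] choose=4:
    emit(4) @ H1 ⇒ out+=4
    H0 returns (0, 3)
    H1 returns [4, (0, 3)]
    H2 returns [4, (0, 3)]
    H3 returns [[4, (0, 3)]]
= [[6, (0, 3)], [6, (0, 3)], [4, (0, 3)]]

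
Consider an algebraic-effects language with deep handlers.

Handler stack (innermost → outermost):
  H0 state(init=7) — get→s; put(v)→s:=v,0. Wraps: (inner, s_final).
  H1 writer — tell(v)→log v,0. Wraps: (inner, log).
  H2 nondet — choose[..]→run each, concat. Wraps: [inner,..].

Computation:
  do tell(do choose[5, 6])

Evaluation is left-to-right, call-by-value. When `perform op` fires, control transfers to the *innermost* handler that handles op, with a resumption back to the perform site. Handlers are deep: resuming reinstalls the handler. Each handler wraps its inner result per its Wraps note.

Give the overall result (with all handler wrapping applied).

Answer: [((0, 7), (5)), ((0, 7), (6))]

Step-by-step:
choose[5, 6] @ H2
  branch[0] choose=5:
    tell(5) @ H1 ⇒ log+=5
    H0 returns (0, 7)
    H1 returns ((0, 7), (5))
    H2 returns [((0, 7), (5))]
  branch[1] choose=6:
    tell(6) @ H1 ⇒ log+=6
    H0 returns (0, 7)
    H1 returns ((0, 7), (6))
    H2 returns [((0, 7), (6))]
= [((0, 7), (5)), ((0, 7), (6))]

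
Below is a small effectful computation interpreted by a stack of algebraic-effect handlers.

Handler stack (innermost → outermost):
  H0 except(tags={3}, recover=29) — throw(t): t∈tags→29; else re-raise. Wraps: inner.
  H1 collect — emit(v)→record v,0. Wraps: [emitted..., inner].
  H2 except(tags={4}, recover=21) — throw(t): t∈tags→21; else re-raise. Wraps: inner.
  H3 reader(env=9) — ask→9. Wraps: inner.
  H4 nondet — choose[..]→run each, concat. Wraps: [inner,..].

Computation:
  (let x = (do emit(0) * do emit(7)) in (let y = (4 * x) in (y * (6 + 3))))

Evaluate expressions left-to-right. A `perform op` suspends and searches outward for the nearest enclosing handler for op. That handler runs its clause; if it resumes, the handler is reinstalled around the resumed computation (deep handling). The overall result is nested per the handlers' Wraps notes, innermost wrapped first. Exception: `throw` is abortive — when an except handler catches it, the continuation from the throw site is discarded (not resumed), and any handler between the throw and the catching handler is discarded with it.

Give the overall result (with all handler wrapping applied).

Answer: [[0, 7, 0]]

Working:
emit(0) @ H1 ⇒ out+=0
emit(7) @ H1 ⇒ out+=7
H0 returns 0
H1 returns [0, 7, 0]
H2 returns [0, 7, 0]
H3 returns [0, 7, 0]
H4 returns [[0, 7, 0]]
= [[0, 7, 0]]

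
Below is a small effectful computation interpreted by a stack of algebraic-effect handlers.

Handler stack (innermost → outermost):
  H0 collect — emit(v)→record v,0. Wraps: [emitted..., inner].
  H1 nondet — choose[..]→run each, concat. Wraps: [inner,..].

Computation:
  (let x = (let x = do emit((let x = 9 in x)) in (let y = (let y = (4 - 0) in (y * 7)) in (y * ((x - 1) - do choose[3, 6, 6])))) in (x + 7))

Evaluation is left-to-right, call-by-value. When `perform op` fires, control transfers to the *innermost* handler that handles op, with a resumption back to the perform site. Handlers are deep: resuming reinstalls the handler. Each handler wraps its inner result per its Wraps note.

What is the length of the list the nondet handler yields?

Answer: 3

Step-by-step:
emit(9) @ H0 ⇒ out+=9
choose[3, 6, 6] @ H1
  branch[0] choose=3:
    H0 returns [9, -105]
    H1 returns [[9, -105]]
  branch[1] choose=6:
    H0 returns [9, -189]
    H1 returns [[9, -189]]
  branch[2] choose=6:
    H0 returns [9, -189]
    H1 returns [[9, -189]]
= [[9, -105], [9, -189], [9, -189]]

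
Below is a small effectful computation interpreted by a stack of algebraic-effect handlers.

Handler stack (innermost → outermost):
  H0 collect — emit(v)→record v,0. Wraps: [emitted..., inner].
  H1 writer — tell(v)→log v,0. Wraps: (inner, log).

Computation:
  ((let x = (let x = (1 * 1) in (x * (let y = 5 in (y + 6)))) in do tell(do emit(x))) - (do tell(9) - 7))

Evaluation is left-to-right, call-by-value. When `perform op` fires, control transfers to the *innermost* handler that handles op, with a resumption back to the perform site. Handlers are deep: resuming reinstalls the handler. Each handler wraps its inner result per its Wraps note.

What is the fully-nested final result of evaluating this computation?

Answer: ([11, 7], (0, 9))

Evaluation trace:
emit(11) @ H0 ⇒ out+=11
tell(0) @ H1 ⇒ log+=0
tell(9) @ H1 ⇒ log+=9
H0 returns [11, 7]
H1 returns ([11, 7], (0, 9))
= ([11, 7], (0, 9))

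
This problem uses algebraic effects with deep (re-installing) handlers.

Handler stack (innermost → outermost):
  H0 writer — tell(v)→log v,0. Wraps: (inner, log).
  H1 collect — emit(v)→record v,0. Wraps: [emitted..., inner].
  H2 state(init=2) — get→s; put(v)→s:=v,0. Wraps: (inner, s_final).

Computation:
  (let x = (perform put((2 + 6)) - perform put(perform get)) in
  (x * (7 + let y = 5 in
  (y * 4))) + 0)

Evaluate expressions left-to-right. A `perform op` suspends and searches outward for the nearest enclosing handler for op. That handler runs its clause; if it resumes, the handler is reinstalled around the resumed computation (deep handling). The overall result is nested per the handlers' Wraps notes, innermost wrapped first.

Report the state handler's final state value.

Answer: 8

Working:
put(8) @ H2 ⇒ s:=8
get @ H2 ⇒ 8
put(8) @ H2 ⇒ s:=8
H0 returns (0, ())
H1 returns [(0, ())]
H2 returns ([(0, ())], 8)
= ([(0, ())], 8)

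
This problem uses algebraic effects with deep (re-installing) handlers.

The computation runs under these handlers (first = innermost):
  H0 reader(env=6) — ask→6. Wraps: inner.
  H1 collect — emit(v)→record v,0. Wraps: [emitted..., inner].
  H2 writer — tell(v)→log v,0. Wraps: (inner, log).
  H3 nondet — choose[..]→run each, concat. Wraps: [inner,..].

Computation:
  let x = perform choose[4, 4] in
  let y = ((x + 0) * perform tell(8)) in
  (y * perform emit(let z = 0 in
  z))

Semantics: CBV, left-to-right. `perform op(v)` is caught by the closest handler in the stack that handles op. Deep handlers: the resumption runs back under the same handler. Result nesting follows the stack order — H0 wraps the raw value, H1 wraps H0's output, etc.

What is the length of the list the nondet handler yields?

Working:
choose[4, 4] @ H3
  branch[0] choose=4:
    tell(8) @ H2 ⇒ log+=8
    emit(0) @ H1 ⇒ out+=0
    H0 returns 0
    H1 returns [0, 0]
    H2 returns ([0, 0], (8))
    H3 returns [([0, 0], (8))]
  branch[1] choose=4:
    tell(8) @ H2 ⇒ log+=8
    emit(0) @ H1 ⇒ out+=0
    H0 returns 0
    H1 returns [0, 0]
    H2 returns ([0, 0], (8))
    H3 returns [([0, 0], (8))]
= [([0, 0], (8)), ([0, 0], (8))]

Answer: 2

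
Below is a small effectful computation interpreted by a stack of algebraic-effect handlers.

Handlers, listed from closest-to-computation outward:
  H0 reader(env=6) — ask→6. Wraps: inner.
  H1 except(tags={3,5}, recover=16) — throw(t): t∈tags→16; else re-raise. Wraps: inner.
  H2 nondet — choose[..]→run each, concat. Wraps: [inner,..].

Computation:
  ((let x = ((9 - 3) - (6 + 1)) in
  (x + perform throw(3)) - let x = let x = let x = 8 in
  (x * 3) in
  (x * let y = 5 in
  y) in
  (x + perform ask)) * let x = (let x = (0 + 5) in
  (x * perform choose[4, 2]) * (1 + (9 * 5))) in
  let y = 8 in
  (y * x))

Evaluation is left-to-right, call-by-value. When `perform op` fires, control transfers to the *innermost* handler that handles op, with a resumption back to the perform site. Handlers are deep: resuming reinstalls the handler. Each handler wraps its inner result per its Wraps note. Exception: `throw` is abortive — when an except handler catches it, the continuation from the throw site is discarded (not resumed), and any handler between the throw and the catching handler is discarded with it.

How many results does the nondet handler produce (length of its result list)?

Step-by-step:
throw(3) @ H1 caught ⇒ 16
H2 returns [16]
= [16]

Answer: 1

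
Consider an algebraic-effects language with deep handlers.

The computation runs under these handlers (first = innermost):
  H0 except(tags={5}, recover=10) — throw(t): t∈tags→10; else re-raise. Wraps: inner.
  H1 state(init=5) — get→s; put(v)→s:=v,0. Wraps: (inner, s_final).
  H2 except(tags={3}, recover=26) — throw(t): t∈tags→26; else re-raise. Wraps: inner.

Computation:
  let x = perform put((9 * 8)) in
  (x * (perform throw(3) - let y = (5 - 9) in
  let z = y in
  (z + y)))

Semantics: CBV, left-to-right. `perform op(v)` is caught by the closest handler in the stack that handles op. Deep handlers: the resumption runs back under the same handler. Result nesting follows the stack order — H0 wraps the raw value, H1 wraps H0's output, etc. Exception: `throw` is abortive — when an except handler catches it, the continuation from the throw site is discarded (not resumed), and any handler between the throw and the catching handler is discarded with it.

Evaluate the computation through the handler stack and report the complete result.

Working:
put(72) @ H1 ⇒ s:=72
throw(3) @ H0 re-raised
throw(3) @ H2 caught ⇒ 26
= 26

Answer: 26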